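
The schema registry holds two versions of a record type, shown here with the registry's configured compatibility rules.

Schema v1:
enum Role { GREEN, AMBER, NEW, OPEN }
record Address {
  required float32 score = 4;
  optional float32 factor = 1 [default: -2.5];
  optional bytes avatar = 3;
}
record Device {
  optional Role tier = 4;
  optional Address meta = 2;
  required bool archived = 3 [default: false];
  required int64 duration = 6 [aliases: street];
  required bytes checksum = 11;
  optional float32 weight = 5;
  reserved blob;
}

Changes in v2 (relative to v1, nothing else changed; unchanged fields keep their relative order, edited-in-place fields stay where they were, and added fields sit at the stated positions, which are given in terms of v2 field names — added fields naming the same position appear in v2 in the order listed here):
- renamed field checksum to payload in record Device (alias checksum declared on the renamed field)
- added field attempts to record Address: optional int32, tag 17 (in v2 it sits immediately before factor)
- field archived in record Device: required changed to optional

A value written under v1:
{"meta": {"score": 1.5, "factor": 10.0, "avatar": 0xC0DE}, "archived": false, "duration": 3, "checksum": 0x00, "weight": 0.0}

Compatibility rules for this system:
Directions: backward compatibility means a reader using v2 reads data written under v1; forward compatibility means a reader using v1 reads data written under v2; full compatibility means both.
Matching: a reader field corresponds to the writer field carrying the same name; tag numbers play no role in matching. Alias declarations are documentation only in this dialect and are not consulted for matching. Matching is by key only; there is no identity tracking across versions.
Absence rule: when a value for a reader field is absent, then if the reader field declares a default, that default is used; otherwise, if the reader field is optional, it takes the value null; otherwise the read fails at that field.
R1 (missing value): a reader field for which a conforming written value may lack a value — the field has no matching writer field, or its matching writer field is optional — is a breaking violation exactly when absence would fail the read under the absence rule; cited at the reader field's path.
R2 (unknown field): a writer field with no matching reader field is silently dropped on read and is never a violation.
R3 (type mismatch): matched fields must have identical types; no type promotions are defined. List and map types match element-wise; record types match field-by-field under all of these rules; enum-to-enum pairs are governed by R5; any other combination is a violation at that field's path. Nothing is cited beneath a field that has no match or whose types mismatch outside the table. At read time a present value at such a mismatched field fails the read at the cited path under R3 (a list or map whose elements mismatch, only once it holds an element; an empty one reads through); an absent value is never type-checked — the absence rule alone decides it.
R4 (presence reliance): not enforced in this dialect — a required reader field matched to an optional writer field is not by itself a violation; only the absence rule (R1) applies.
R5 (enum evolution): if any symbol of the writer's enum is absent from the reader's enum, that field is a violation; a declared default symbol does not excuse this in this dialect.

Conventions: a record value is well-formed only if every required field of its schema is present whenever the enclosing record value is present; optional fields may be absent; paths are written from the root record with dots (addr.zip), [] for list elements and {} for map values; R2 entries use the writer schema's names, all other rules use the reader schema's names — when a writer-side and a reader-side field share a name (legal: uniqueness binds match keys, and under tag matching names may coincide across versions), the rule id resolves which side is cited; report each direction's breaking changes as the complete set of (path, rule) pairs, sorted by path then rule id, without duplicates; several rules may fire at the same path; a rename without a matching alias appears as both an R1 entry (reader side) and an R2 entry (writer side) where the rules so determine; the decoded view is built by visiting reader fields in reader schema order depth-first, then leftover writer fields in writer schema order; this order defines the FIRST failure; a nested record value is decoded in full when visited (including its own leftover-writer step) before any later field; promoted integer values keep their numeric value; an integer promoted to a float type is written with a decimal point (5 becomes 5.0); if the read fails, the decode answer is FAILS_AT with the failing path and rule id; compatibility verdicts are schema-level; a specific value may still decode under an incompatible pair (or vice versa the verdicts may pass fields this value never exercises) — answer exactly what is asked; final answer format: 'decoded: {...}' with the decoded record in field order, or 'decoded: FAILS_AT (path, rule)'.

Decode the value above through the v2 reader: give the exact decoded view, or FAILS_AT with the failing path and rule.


decoded: FAILS_AT (payload, R1)

in Device below, arrows point writer -> reader
decode walk for Device under reader schema v2:
  tier := null (not supplied -> null)
  meta.score := 1.5
  meta.attempts := null (not supplied -> null)
  meta.factor := 10.0
  meta.avatar := 0xC0DE
  archived := false
  duration := 3
  read fails at payload under R1 (no fill)
  => FAILS_AT (payload, R1)
the rest of the Device diff is inert for this question:
  added field attempts to record Address: optional int32, tag 17 (in v2 it sits immediately before factor) -> fires no rule on Device under this dialect and leaves the result unchanged
  field archived in record Device: required changed to optional -> fires no rule on Device under this dialect and leaves the result unchanged


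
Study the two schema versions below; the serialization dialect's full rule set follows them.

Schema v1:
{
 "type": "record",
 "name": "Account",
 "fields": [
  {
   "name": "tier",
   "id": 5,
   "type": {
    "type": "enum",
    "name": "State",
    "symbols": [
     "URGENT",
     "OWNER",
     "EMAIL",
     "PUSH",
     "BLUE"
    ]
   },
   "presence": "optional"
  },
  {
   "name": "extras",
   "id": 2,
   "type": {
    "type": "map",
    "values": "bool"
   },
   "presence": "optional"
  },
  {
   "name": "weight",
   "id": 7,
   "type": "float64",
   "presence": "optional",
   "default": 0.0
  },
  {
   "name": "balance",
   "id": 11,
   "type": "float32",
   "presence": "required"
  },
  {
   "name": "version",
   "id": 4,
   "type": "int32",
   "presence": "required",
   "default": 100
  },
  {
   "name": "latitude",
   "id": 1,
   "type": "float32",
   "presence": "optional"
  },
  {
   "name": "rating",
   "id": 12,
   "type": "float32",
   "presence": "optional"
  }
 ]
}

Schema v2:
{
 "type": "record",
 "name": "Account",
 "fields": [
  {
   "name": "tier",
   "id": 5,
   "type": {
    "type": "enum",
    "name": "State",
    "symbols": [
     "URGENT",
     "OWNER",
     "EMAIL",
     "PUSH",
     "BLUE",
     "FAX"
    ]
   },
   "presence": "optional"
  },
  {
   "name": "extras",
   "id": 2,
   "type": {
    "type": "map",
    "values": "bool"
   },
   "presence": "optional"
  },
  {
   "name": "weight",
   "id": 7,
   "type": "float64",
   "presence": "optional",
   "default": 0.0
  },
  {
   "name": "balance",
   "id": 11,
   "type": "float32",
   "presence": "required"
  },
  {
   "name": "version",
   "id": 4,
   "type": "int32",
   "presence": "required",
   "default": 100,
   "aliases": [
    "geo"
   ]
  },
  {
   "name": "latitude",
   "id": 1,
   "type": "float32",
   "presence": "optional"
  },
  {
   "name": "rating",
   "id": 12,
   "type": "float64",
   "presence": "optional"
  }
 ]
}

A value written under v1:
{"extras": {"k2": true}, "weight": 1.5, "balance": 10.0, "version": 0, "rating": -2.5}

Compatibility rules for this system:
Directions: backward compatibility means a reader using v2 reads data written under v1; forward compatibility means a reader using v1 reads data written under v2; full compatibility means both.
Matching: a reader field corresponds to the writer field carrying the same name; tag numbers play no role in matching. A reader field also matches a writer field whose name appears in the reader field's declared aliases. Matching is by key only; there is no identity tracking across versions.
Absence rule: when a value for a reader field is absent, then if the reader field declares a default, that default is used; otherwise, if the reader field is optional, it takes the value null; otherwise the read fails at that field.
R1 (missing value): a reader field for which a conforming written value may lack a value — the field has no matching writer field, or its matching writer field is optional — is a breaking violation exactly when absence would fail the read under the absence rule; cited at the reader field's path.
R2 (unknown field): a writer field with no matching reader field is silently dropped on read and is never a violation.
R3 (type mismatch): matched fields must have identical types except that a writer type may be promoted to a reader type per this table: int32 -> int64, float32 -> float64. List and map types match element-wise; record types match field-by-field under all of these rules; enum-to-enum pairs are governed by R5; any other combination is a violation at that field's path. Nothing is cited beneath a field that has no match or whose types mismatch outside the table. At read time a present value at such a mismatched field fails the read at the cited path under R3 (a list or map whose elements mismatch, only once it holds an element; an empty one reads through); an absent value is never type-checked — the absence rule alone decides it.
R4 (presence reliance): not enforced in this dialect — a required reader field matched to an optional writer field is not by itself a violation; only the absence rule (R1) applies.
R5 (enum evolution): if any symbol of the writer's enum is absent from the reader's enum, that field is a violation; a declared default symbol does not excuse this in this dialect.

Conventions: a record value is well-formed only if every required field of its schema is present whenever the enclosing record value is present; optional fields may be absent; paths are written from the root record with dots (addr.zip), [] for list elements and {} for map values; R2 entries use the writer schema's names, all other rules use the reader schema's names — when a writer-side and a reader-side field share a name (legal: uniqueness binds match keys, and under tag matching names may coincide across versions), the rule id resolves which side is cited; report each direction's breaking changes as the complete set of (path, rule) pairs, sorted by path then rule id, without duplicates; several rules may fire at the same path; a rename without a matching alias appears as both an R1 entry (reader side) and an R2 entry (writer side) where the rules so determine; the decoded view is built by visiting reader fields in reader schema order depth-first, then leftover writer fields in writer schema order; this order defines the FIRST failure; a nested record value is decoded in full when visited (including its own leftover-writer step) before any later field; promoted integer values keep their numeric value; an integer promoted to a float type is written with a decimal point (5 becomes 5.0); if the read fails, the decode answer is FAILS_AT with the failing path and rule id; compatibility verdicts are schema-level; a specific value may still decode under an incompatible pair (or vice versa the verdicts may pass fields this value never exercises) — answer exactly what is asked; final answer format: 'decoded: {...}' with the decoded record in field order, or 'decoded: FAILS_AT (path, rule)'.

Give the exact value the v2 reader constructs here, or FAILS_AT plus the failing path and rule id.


decoded: {"tier": null, "extras": {"k2": true}, "weight": 1.5, "balance": 10.0, "version": 0, "latitude": null, "rating": -2.5}

arrows below run writer -> reader for Account
decode walk for Account under reader schema v2:
  tier := null (absent, optional -> null)
  extras := {"k2": true}
  weight := 1.5
  balance := 10.0
  version := 0
  latitude := null (absent, optional -> null)
  rating := -2.5 (float32 -> float64)
  => decoded: {"tier": null, "extras": {"k2": true}, "weight": 1.5, "balance": 10.0, "version": 0, "latitude": null, "rating": -2.5}
ruling out the remaining Account differences:
  enum State (field tier in record Account): symbol FAX added -> changes Account's schema-level verdicts only — the decode of this value is the same
  field rating in record Account: type float32 changed to float64 -> changes Account's schema-level verdicts only — the decode of this value is the same


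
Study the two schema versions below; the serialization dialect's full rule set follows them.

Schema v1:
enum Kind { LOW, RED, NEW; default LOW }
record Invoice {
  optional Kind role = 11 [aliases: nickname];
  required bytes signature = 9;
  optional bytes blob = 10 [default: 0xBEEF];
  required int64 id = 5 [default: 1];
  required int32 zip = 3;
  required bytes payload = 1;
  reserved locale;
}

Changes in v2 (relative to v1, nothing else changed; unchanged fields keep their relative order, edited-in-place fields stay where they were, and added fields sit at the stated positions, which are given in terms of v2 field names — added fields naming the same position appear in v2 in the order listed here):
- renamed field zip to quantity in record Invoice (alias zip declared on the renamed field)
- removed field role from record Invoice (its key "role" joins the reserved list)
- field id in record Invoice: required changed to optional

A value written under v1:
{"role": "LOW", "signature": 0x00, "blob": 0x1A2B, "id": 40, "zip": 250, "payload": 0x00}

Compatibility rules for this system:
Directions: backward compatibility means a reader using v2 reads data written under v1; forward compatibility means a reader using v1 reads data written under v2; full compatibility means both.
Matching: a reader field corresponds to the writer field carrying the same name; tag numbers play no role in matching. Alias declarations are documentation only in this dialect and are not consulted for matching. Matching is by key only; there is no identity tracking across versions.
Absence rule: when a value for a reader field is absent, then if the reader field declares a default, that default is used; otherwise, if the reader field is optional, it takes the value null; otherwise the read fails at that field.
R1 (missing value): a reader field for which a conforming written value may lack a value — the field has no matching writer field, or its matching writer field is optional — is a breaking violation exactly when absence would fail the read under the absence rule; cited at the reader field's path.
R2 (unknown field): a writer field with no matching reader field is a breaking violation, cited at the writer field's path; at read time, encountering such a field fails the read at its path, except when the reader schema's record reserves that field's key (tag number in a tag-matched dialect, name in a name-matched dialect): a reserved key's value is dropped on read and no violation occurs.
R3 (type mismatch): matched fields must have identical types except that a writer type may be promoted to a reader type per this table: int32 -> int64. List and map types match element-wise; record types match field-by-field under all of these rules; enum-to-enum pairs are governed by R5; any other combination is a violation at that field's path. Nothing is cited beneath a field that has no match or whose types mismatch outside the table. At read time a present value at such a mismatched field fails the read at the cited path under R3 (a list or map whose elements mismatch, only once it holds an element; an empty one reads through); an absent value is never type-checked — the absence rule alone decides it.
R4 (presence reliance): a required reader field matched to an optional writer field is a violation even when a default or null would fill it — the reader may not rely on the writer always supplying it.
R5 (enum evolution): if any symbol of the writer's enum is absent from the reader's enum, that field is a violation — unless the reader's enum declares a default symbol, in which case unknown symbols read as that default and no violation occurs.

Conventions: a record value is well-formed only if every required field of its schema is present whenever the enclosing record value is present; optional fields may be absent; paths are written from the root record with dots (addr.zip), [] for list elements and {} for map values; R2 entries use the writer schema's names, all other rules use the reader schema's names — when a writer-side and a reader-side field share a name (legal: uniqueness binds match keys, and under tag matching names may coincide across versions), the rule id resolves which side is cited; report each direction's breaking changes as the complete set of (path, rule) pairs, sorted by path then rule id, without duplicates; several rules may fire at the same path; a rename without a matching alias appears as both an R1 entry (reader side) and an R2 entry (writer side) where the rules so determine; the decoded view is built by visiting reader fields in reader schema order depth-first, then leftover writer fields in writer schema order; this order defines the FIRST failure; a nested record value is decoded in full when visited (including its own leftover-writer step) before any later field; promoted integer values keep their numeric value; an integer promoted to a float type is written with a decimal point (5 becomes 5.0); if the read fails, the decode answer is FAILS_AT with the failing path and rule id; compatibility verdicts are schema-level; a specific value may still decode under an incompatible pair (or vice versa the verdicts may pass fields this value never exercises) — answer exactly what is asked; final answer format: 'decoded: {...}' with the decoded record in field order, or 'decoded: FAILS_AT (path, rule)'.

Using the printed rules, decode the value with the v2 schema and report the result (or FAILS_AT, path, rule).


arrows below run writer -> reader for Invoice
decode (reader v2):
  signature := 0x00
  blob := 0x1A2B
  id := 40
  read fails at quantity under R1 (no fill)
  => FAILS_AT (quantity, R1)
diffs on Invoice not affecting the asked answer:
  removed field role from record Invoice (its key "role" joins the reserved list) -> triggers nothing under the printed rules; the Invoice answer is the same either way
  field id in record Invoice: required changed to optional -> schema-level compatibility only; this Invoice value's decode is unchanged

decoded: FAILS_AT (quantity, R1)


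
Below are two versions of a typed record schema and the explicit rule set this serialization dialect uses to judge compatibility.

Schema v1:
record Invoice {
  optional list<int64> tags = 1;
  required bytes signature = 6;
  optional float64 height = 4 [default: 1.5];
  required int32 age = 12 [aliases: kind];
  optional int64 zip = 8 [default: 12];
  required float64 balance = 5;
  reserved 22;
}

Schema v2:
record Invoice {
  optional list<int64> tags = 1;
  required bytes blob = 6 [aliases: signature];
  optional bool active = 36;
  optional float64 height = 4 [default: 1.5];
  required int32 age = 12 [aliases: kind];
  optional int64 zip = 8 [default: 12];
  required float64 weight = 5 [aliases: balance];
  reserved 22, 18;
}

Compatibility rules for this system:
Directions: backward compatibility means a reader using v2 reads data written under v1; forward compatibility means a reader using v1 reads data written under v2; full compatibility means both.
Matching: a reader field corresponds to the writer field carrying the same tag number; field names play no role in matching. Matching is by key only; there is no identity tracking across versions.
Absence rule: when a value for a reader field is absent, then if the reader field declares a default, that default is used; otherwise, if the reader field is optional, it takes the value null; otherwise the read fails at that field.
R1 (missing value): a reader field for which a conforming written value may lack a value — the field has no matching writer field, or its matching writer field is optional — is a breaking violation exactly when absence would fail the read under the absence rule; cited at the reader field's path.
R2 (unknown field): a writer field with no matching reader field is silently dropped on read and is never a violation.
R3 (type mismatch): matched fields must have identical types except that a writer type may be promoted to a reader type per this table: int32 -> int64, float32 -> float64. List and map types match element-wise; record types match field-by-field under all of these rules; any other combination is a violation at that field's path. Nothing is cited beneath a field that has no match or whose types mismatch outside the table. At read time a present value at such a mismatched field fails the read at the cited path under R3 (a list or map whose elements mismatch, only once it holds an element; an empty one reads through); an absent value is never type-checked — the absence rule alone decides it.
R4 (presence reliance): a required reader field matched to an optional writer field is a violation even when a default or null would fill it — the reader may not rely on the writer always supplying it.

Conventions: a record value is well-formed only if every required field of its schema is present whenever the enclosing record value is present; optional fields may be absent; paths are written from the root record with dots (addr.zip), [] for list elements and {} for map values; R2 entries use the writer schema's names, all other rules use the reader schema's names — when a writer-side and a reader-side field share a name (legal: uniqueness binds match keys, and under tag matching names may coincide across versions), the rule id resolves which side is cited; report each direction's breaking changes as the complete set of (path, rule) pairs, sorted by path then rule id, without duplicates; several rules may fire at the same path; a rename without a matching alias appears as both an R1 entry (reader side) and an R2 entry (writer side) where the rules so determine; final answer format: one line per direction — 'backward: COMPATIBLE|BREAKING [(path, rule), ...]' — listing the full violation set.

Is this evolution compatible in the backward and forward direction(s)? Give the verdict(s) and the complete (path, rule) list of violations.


backward: COMPATIBLE []; forward: COMPATIBLE []

arrows below run writer -> reader for Invoice
backward analysis of Invoice with v2 as reader and v1 as writer:
  tags: list<int64> -> list<int64>, writer optional; from tags
  blob: bytes -> bytes, writer required; from signature
  no writer field matches reader active
  height: float64 -> float64, writer optional; from height
  age: int32 -> int32, writer required; from age
  zip: int64 -> int64, writer optional; from zip
  weight: float64 -> float64, writer required; from balance
  => backward: COMPATIBLE
forward analysis of Invoice with v1 as reader and v2 as writer:
  tags: list<int64> -> list<int64>, writer optional; from tags
  signature: bytes -> bytes, writer required; from blob
  height: float64 -> float64, writer optional; from height
  age: int32 -> int32, writer required; from age
  zip: int64 -> int64, writer optional; from zip
  balance: float64 -> float64, writer required; from weight
  leftover writer field: active
  => forward: COMPATIBLE


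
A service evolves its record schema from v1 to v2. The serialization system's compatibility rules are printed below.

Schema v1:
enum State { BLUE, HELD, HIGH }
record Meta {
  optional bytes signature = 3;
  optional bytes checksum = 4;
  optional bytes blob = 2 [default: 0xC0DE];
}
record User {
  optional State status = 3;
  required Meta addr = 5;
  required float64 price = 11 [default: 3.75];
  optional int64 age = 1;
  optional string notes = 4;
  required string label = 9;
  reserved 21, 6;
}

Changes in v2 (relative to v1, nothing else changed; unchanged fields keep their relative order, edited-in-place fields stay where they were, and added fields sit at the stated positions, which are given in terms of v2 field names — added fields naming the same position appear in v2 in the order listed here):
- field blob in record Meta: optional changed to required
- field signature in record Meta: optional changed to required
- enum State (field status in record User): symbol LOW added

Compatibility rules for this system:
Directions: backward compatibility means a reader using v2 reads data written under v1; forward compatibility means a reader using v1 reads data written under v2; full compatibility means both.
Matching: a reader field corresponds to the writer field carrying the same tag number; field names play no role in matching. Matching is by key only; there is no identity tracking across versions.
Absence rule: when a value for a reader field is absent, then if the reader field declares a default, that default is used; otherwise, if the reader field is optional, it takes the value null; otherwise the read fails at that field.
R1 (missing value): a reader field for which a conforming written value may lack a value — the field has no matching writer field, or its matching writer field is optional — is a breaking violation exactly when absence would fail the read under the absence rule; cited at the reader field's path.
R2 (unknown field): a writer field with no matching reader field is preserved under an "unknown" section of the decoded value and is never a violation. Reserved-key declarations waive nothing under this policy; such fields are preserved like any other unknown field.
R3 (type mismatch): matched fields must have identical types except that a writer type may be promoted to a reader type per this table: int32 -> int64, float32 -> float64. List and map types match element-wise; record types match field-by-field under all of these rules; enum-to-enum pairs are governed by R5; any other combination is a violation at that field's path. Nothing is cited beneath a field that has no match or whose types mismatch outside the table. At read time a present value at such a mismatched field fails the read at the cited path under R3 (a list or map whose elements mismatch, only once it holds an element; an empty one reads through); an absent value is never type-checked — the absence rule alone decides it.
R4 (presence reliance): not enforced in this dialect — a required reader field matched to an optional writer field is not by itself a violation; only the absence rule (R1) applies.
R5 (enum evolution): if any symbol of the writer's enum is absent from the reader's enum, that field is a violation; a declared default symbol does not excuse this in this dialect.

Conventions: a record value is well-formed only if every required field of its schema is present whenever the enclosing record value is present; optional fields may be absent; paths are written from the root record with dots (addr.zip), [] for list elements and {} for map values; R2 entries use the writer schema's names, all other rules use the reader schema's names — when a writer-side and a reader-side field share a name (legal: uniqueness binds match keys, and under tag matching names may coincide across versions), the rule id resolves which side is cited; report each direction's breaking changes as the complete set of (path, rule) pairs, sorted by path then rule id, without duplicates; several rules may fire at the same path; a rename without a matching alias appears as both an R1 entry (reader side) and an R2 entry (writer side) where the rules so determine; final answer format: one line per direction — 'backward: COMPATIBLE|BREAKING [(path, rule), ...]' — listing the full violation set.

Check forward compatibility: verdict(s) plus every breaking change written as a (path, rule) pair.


the writer's type comes first in each User pair
forward for User (reader v1, writer v2):
  writer optional, State -> State: reader status maps from writer status
  writer required, Meta -> Meta: reader addr maps from writer addr
  writer required, float64 -> float64: reader price maps from writer price
  writer optional, int64 -> int64: reader age maps from writer age
  writer optional, string -> string: reader notes maps from writer notes
  writer required, string -> string: reader label maps from writer label
  writer required, bytes -> bytes: reader addr.signature maps from writer addr.signature
  writer optional, bytes -> bytes: reader addr.checksum maps from writer addr.checksum
  writer required, bytes -> bytes: reader addr.blob maps from writer addr.blob
  rule R5 violated at status
  => forward: BREAKING (1)
remaining User differences; none change what is asked:
  field blob in record Meta: optional changed to required -> inert for the asked User verdict: nothing fires
  field signature in record Meta: optional changed to required -> affects backward compatibility only, which is not asked

forward: BREAKING [(status, R5)]


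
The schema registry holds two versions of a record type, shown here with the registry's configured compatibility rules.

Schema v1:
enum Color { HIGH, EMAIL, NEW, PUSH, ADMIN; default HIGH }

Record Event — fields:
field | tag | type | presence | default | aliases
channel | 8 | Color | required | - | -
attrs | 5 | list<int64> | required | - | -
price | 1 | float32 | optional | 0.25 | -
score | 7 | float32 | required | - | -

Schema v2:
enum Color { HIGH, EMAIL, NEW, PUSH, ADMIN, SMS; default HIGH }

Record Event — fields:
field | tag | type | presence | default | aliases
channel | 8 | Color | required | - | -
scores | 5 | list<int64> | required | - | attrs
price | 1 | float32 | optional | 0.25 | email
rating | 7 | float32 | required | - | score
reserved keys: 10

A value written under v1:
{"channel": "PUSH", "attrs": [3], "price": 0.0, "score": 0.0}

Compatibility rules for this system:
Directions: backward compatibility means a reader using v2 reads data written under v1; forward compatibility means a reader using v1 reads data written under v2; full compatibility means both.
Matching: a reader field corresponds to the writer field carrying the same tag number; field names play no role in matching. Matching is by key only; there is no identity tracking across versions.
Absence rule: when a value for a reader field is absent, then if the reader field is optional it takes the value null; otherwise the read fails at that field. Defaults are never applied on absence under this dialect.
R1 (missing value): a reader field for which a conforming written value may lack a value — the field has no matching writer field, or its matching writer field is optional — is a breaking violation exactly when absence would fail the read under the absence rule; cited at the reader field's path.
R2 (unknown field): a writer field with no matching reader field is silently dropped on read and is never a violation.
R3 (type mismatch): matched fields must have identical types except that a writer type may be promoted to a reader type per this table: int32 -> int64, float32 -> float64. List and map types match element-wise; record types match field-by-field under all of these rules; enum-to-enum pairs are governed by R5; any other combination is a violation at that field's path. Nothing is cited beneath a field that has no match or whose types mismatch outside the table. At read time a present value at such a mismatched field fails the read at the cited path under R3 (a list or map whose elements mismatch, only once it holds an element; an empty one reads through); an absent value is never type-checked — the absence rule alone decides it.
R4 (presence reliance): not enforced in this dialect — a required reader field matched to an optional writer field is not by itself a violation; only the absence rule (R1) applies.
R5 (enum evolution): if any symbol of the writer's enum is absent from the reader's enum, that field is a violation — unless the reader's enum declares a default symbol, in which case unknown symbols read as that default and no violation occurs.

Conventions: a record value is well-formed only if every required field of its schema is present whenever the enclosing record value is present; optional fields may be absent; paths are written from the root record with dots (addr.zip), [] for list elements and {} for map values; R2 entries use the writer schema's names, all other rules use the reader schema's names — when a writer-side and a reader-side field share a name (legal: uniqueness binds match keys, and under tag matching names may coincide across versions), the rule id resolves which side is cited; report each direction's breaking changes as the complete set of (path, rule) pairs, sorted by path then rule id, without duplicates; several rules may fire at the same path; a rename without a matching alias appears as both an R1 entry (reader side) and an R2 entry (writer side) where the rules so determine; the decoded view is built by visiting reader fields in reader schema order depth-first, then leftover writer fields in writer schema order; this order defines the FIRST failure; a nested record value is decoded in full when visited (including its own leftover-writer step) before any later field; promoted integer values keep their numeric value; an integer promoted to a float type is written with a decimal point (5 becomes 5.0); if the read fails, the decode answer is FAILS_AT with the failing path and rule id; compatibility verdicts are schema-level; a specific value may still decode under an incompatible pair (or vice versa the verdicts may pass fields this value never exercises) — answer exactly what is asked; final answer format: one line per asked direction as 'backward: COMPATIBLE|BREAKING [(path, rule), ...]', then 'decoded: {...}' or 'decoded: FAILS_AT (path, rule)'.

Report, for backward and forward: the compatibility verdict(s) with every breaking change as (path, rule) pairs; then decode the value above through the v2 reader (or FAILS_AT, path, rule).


backward: COMPATIBLE []; forward: COMPATIBLE []; decoded: {"channel": "PUSH", "scores": [3], "price": 0.0, "rating": 0.0}

in Event below, arrows point writer -> reader
checking backward for Event: reader v2 against writer v1:
  channel: paired with writer channel (Color -> Color; writer required)
  scores: paired with writer attrs (list<int64> -> list<int64>; writer required)
  price: paired with writer price (float32 -> float32; writer optional)
  rating: paired with writer score (float32 -> float32; writer required)
  => no violations; backward on Event: COMPATIBLE
checking forward for Event: reader v1 against writer v2:
  channel: paired with writer channel (Color -> Color; writer required)
  attrs: paired with writer scores (list<int64> -> list<int64>; writer required)
  price: paired with writer price (float32 -> float32; writer optional)
  score: paired with writer rating (float32 -> float32; writer required)
  => no violations; forward on Event: COMPATIBLE
decode (reader v2):
  channel := "PUSH"
  scores := [3] (from writer attrs)
  price := 0.0
  rating := 0.0 (from writer score)
  => decoded: {"channel": "PUSH", "scores": [3], "price": 0.0, "rating": 0.0}


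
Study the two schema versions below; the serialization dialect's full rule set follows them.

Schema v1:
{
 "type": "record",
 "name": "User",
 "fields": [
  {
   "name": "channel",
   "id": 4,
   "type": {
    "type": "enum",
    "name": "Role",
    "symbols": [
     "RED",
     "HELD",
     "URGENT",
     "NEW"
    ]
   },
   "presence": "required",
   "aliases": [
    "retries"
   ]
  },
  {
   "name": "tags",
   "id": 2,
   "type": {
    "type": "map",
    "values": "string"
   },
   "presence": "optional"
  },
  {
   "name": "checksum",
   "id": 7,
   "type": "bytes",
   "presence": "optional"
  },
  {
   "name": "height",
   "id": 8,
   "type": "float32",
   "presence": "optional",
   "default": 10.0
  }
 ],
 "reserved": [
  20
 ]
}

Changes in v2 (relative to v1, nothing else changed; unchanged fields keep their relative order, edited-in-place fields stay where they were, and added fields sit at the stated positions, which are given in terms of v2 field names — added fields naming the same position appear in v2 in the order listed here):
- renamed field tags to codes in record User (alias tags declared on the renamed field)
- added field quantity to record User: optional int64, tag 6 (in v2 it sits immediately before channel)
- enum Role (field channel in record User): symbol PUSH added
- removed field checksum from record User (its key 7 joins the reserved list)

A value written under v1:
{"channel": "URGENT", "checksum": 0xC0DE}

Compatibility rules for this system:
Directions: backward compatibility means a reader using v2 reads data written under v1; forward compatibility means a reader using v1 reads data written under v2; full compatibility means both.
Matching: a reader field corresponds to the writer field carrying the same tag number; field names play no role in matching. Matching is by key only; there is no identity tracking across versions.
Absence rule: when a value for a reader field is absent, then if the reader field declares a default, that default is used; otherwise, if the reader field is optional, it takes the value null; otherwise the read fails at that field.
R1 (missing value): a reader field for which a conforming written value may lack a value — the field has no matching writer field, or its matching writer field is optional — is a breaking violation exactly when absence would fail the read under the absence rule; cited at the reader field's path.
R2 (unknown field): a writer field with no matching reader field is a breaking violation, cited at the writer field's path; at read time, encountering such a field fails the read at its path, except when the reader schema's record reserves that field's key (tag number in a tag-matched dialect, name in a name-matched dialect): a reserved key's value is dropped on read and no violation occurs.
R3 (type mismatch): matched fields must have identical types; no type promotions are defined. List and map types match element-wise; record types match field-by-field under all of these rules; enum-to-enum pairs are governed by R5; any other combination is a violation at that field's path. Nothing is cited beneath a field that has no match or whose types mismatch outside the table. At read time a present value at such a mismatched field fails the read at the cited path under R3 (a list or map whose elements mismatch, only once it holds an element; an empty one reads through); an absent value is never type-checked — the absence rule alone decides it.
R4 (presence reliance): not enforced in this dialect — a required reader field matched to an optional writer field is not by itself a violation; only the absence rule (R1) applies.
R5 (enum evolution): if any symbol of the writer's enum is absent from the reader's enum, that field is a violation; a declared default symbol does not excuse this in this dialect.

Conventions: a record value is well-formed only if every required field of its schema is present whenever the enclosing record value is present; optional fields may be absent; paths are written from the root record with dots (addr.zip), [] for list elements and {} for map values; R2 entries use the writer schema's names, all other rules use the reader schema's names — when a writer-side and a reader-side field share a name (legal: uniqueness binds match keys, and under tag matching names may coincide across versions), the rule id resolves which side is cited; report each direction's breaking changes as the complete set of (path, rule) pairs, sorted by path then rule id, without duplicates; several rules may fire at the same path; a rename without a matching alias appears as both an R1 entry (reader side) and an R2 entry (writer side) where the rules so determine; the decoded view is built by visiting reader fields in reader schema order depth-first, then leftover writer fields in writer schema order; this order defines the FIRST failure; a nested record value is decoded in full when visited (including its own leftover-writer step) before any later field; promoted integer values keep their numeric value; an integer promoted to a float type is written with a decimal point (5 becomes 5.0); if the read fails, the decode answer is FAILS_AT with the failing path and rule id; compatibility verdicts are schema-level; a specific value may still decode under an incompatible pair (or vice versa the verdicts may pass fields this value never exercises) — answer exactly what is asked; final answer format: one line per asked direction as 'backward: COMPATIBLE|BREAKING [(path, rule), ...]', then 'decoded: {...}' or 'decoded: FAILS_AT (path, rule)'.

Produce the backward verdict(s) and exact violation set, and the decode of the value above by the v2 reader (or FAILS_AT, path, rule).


each type pair in User: writer, then reader
backward for User (reader v2, writer v1):
  no writer field matches reader quantity
  channel <- channel (Role -> Role, writer required)
  codes <- tags (map<string, string> -> map<string, string>, writer optional)
  height <- height (float32 -> float32, writer optional)
  leftover writer field: checksum
  nothing fires on User: backward is COMPATIBLE
decode (reader v2):
  quantity := null (absent, optional -> null)
  channel := "URGENT"
  codes := null (absent, optional -> null)
  height := 10.0 (absent -> default)
  writer checksum: reserved -> dropped
  => decoded: {"quantity": null, "channel": "URGENT", "codes": null, "height": 10.0}
checking off the User differences that do not matter here:
  enum Role (field channel in record User): symbol PUSH added -> fires only in the forward direction of User, which is not asked here

backward: COMPATIBLE []; decoded: {"quantity": null, "channel": "URGENT", "codes": null, "height": 10.0}
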